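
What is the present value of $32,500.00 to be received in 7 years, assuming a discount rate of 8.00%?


Present value formula: PV = FV / (1 + r)^t
PV = $32,500.00 / (1 + 0.08)^7
PV = $32,500.00 / 1.713824
PV = $18,963.44

PV = FV / (1 + r)^t = $18,963.44


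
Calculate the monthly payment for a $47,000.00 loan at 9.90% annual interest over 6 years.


Loan payment formula: PMT = PV × r / (1 − (1 + r)^(−n))
Monthly rate r = 0.099/12 = 0.00825, n = 72 months
Denominator: 1 − (1 + 0.099/12)^(−72) = 0.446539
PMT = $47,000.00 × (0.099/12) / 0.446539
PMT = $868.35 per month

PMT = PV × r / (1-(1+r)^(-n)) = $868.35/month


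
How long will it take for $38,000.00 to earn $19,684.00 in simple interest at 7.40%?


Rearrange the simple interest formula for t:
I = P × r × t  ⇒  t = I / (P × r)
t = $19,684.00 / ($38,000.00 × 0.074)
t = 7

t = I/(P×r) = 7 years


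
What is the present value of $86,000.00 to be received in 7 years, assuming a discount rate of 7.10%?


Present value formula: PV = FV / (1 + r)^t
PV = $86,000.00 / (1 + 0.071)^7
PV = $86,000.00 / 1.6163161
PV = $53,207.41

PV = FV / (1 + r)^t = $53,207.41


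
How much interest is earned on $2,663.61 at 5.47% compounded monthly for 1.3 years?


Compound interest earned = final amount − principal.
A = P(1 + r/n)^(nt) = $2,663.61 × (1 + 0.0547/12)^(12 × 1.3) = $2,859.45
Interest = A − P = $2,859.45 − $2,663.61 = $195.84

Interest = A - P = $195.84


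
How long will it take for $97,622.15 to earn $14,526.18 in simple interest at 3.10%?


Rearrange the simple interest formula for t:
I = P × r × t  ⇒  t = I / (P × r)
t = $14,526.18 / ($97,622.15 × 0.031)
t = 4.8

t = I/(P×r) = 4.8 years


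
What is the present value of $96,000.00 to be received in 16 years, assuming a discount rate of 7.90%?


Present value formula: PV = FV / (1 + r)^t
PV = $96,000.00 / (1 + 0.079)^16
PV = $96,000.00 / 3.375539
PV = $28,439.90

PV = FV / (1 + r)^t = $28,439.90


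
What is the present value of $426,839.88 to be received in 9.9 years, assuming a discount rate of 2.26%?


Present value formula: PV = FV / (1 + r)^t
PV = $426,839.88 / (1 + 0.0226)^9.9
PV = $426,839.88 / 1.2476343
PV = $342,119.39

PV = FV / (1 + r)^t = $342,119.39


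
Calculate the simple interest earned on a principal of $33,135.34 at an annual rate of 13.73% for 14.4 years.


Simple interest formula: I = P × r × t
I = $33,135.34 × 0.1373 × 14.4
I = $65,512.54

I = P × r × t = $65,512.54


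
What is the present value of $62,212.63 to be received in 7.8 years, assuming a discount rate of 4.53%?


Present value formula: PV = FV / (1 + r)^t
PV = $62,212.63 / (1 + 0.0453)^7.8
PV = $62,212.63 / 1.4127959
PV = $44,035.12

PV = FV / (1 + r)^t = $44,035.12


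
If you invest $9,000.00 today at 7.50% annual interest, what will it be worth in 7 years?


Future value formula: FV = PV × (1 + r)^t
FV = $9,000.00 × (1 + 0.075)^7
FV = $9,000.00 × 1.659049
FV = $14,931.44

FV = PV × (1 + r)^t = $14,931.44


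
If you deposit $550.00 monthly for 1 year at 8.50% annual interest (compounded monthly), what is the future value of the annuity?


Future value of an ordinary annuity: FV = PMT × ((1 + r)^n − 1) / r
Monthly rate r = 0.085/12 ≈ 0.00708333, n = 12
FV = $550.00 × ((1 + 0.085/12)^12 − 1) / (0.085/12)
FV = $550.00 × 12.478716
FV = $6,863.29

FV = PMT × ((1+r)^n - 1)/r = $6,863.29


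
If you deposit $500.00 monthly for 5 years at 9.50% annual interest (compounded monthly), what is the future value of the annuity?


Future value of an ordinary annuity: FV = PMT × ((1 + r)^n − 1) / r
Monthly rate r = 0.095/12 ≈ 0.00791667, n = 60
FV = $500.00 × ((1 + 0.095/12)^60 − 1) / (0.095/12)
FV = $500.00 × 76.422249
FV = $38,211.12

FV = PMT × ((1+r)^n - 1)/r = $38,211.12


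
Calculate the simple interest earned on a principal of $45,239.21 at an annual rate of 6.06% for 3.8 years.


Simple interest formula: I = P × r × t
I = $45,239.21 × 0.0606 × 3.8
I = $10,417.69

I = P × r × t = $10,417.69


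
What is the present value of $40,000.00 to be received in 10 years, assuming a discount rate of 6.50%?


Present value formula: PV = FV / (1 + r)^t
PV = $40,000.00 / (1 + 0.065)^10
PV = $40,000.00 / 1.8771375
PV = $21,309.04

PV = FV / (1 + r)^t = $21,309.04


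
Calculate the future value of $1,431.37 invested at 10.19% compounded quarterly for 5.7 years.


Compound interest formula: A = P(1 + r/n)^(nt)
A = $1,431.37 × (1 + 0.1019/4)^(4 × 5.7)
Growth factor: (1 + 0.1019/4)^22.8 = 1.774564
A = $1,431.37 × 1.774564
A = $2,540.06

A = P(1 + r/n)^(nt) = $2,540.06


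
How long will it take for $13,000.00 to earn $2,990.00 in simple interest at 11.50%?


Rearrange the simple interest formula for t:
I = P × r × t  ⇒  t = I / (P × r)
t = $2,990.00 / ($13,000.00 × 0.115)
t = 2

t = I/(P×r) = 2 years


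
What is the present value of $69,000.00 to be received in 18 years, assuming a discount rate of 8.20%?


Present value formula: PV = FV / (1 + r)^t
PV = $69,000.00 / (1 + 0.082)^18
PV = $69,000.00 / 4.131338
PV = $16,701.61

PV = FV / (1 + r)^t = $16,701.61


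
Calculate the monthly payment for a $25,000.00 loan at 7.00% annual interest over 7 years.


Loan payment formula: PMT = PV × r / (1 − (1 + r)^(−n))
Monthly rate r = 0.07/12 ≈ 0.00583333, n = 84 months
Denominator: 1 − (1 + 0.07/12)^(−84) = 0.386501
PMT = $25,000.00 × (0.07/12) / 0.386501
PMT = $377.32 per month

PMT = PV × r / (1-(1+r)^(-n)) = $377.32/month


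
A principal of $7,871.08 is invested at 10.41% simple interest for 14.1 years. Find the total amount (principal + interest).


Total amount formula: A = P(1 + rt) = P + P·r·t
Interest: I = P × r × t = $7,871.08 × 0.1041 × 14.1 = $11,553.25
A = P + I = $7,871.08 + $11,553.25 = $19,424.33

A = P + I = P(1 + rt) = $19,424.33


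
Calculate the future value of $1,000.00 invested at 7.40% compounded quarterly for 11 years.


Compound interest formula: A = P(1 + r/n)^(nt)
A = $1,000.00 × (1 + 0.074/4)^(4 × 11)
Growth factor: (1 + 0.074/4)^44 = 2.240193
A = $1,000.00 × 2.240193
A = $2,240.19

A = P(1 + r/n)^(nt) = $2,240.19


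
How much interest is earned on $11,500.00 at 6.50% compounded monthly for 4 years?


Compound interest earned = final amount − principal.
A = P(1 + r/n)^(nt) = $11,500.00 × (1 + 0.065/12)^(12 × 4) = $14,904.24
Interest = A − P = $14,904.24 − $11,500.00 = $3,404.24

Interest = A - P = $3,404.24


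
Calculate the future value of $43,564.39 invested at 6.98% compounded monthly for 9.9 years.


Compound interest formula: A = P(1 + r/n)^(nt)
A = $43,564.39 × (1 + 0.0698/12)^(12 × 9.9)
Growth factor: (1 + 0.0698/12)^118.8 = 1.9917588
A = $43,564.39 × 1.9917588
A = $86,769.76

A = P(1 + r/n)^(nt) = $86,769.76


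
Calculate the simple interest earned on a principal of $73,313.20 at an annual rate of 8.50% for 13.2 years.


Simple interest formula: I = P × r × t
I = $73,313.20 × 0.085 × 13.2
I = $82,257.41

I = P × r × t = $82,257.41


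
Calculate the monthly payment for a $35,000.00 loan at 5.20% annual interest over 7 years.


Loan payment formula: PMT = PV × r / (1 − (1 + r)^(−n))
Monthly rate r = 0.052/12 ≈ 0.00433333, n = 84 months
Denominator: 1 − (1 + 0.052/12)^(−84) = 0.304562
PMT = $35,000.00 × (0.052/12) / 0.304562
PMT = $497.98 per month

PMT = PV × r / (1-(1+r)^(-n)) = $497.98/month


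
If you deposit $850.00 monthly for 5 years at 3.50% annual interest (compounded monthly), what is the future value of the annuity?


Future value of an ordinary annuity: FV = PMT × ((1 + r)^n − 1) / r
Monthly rate r = 0.035/12 ≈ 0.00291667, n = 60
FV = $850.00 × ((1 + 0.035/12)^60 − 1) / (0.035/12)
FV = $850.00 × 65.466113
FV = $55,646.20

FV = PMT × ((1+r)^n - 1)/r = $55,646.20


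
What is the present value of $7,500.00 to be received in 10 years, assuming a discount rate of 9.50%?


Present value formula: PV = FV / (1 + r)^t
PV = $7,500.00 / (1 + 0.095)^10
PV = $7,500.00 / 2.478228
PV = $3,026.36

PV = FV / (1 + r)^t = $3,026.36


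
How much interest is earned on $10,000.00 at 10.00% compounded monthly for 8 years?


Compound interest earned = final amount − principal.
A = P(1 + r/n)^(nt) = $10,000.00 × (1 + 0.1/12)^(12 × 8) = $22,181.76
Interest = A − P = $22,181.76 − $10,000.00 = $12,181.76

Interest = A - P = $12,181.76


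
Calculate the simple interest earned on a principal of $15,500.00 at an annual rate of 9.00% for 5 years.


Simple interest formula: I = P × r × t
I = $15,500.00 × 0.09 × 5
I = $6,975.00

I = P × r × t = $6,975.00


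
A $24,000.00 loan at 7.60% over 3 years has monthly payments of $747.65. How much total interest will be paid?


Total paid over the life of the loan = PMT × n.
Total paid = $747.65 × 36 = $26,915.40
Total interest = total paid − principal = $26,915.40 − $24,000.00 = $2,915.40

Total interest = (PMT × n) - PV = $2,915.40


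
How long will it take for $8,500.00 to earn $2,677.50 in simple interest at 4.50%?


Rearrange the simple interest formula for t:
I = P × r × t  ⇒  t = I / (P × r)
t = $2,677.50 / ($8,500.00 × 0.045)
t = 7

t = I/(P×r) = 7 years


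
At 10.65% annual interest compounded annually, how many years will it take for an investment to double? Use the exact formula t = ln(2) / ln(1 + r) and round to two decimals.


Doubling condition: (1 + r)^t = 2
Take ln of both sides: t × ln(1 + r) = ln(2)
t = ln(2) / ln(1 + r)
t = 0.693147 / 0.101202
t = 6.85

t = ln(2) / ln(1 + r) = 6.85 years


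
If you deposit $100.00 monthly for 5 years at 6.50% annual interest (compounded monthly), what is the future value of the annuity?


Future value of an ordinary annuity: FV = PMT × ((1 + r)^n − 1) / r
Monthly rate r = 0.065/12 ≈ 0.00541667, n = 60
FV = $100.00 × ((1 + 0.065/12)^60 − 1) / (0.065/12)
FV = $100.00 × 70.673968
FV = $7,067.40

FV = PMT × ((1+r)^n - 1)/r = $7,067.40


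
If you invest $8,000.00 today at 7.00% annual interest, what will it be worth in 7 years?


Future value formula: FV = PV × (1 + r)^t
FV = $8,000.00 × (1 + 0.07)^7
FV = $8,000.00 × 1.605781
FV = $12,846.25

FV = PV × (1 + r)^t = $12,846.25


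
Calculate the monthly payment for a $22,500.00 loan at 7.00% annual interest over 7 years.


Loan payment formula: PMT = PV × r / (1 − (1 + r)^(−n))
Monthly rate r = 0.07/12 ≈ 0.00583333, n = 84 months
Denominator: 1 − (1 + 0.07/12)^(−84) = 0.386501
PMT = $22,500.00 × (0.07/12) / 0.386501
PMT = $339.59 per month

PMT = PV × r / (1-(1+r)^(-n)) = $339.59/month


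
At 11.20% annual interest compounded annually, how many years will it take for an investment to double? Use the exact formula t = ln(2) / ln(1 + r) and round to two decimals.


Doubling condition: (1 + r)^t = 2
Take ln of both sides: t × ln(1 + r) = ln(2)
t = ln(2) / ln(1 + r)
t = 0.693147 / 0.106160
t = 6.53

t = ln(2) / ln(1 + r) = 6.53 years


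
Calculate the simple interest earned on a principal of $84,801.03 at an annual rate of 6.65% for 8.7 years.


Simple interest formula: I = P × r × t
I = $84,801.03 × 0.0665 × 8.7
I = $49,061.64

I = P × r × t = $49,061.64


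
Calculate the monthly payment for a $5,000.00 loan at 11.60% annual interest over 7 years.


Loan payment formula: PMT = PV × r / (1 − (1 + r)^(−n))
Monthly rate r = 0.116/12 ≈ 0.00966667, n = 84 months
Denominator: 1 − (1 + 0.116/12)^(−84) = 0.554296
PMT = $5,000.00 × (0.116/12) / 0.554296
PMT = $87.20 per month

PMT = PV × r / (1-(1+r)^(-n)) = $87.20/month


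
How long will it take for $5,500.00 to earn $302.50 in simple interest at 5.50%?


Rearrange the simple interest formula for t:
I = P × r × t  ⇒  t = I / (P × r)
t = $302.50 / ($5,500.00 × 0.055)
t = 1

t = I/(P×r) = 1 year


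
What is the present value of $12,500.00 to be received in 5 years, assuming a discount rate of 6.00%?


Present value formula: PV = FV / (1 + r)^t
PV = $12,500.00 / (1 + 0.06)^5
PV = $12,500.00 / 1.3382256
PV = $9,340.73

PV = FV / (1 + r)^t = $9,340.73


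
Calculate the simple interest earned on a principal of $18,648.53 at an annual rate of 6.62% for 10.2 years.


Simple interest formula: I = P × r × t
I = $18,648.53 × 0.0662 × 10.2
I = $12,592.23

I = P × r × t = $12,592.23


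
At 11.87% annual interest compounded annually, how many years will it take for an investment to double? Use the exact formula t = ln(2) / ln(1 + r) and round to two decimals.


Doubling condition: (1 + r)^t = 2
Take ln of both sides: t × ln(1 + r) = ln(2)
t = ln(2) / ln(1 + r)
t = 0.693147 / 0.112167
t = 6.18

t = ln(2) / ln(1 + r) = 6.18 years


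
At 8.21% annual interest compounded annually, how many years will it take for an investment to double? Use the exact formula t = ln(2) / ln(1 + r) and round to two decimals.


Doubling condition: (1 + r)^t = 2
Take ln of both sides: t × ln(1 + r) = ln(2)
t = ln(2) / ln(1 + r)
t = 0.693147 / 0.078904
t = 8.78

t = ln(2) / ln(1 + r) = 8.78 years


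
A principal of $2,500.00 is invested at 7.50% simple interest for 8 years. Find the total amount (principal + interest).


Total amount formula: A = P(1 + rt) = P + P·r·t
Interest: I = P × r × t = $2,500.00 × 0.075 × 8 = $1,500.00
A = P + I = $2,500.00 + $1,500.00 = $4,000.00

A = P + I = P(1 + rt) = $4,000.00


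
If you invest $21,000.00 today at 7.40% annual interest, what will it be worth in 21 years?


Future value formula: FV = PV × (1 + r)^t
FV = $21,000.00 × (1 + 0.074)^21
FV = $21,000.00 × 4.478060
FV = $94,039.26

FV = PV × (1 + r)^t = $94,039.26


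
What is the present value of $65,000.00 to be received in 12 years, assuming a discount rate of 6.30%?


Present value formula: PV = FV / (1 + r)^t
PV = $65,000.00 / (1 + 0.063)^12
PV = $65,000.00 / 2.0816091
PV = $31,225.84

PV = FV / (1 + r)^t = $31,225.84


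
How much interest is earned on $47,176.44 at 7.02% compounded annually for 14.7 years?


Compound interest earned = final amount − principal.
A = P(1 + r/n)^(nt) = $47,176.44 × (1 + 0.0702/1)^(1 × 14.7) = $127,896.86
Interest = A − P = $127,896.86 − $47,176.44 = $80,720.42

Interest = A - P = $80,720.42


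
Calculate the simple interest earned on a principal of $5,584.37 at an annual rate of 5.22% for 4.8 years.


Simple interest formula: I = P × r × t
I = $5,584.37 × 0.0522 × 4.8
I = $1,399.22

I = P × r × t = $1,399.22


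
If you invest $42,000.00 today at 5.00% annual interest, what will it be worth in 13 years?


Future value formula: FV = PV × (1 + r)^t
FV = $42,000.00 × (1 + 0.05)^13
FV = $42,000.00 × 1.885649
FV = $79,197.26

FV = PV × (1 + r)^t = $79,197.26


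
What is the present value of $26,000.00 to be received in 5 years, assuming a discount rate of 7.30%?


Present value formula: PV = FV / (1 + r)^t
PV = $26,000.00 / (1 + 0.073)^5
PV = $26,000.00 / 1.422324
PV = $18,279.94

PV = FV / (1 + r)^t = $18,279.94


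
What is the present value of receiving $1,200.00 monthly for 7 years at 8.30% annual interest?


Present value of an ordinary annuity: PV = PMT × (1 − (1 + r)^(−n)) / r
Monthly rate r = 0.083/12 ≈ 0.00691667, n = 84
PV = $1,200.00 × (1 − (1 + 0.083/12)^(−84)) / (0.083/12)
PV = $1,200.00 × 63.548156
PV = $76,257.79

PV = PMT × (1-(1+r)^(-n))/r = $76,257.79


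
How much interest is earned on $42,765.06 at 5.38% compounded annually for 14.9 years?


Compound interest earned = final amount − principal.
A = P(1 + r/n)^(nt) = $42,765.06 × (1 + 0.0538/1)^(1 × 14.9) = $93,365.45
Interest = A − P = $93,365.45 − $42,765.06 = $50,600.39

Interest = A - P = $50,600.39


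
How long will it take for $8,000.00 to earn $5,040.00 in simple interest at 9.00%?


Rearrange the simple interest formula for t:
I = P × r × t  ⇒  t = I / (P × r)
t = $5,040.00 / ($8,000.00 × 0.09)
t = 7

t = I/(P×r) = 7 years


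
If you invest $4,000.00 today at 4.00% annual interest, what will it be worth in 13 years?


Future value formula: FV = PV × (1 + r)^t
FV = $4,000.00 × (1 + 0.04)^13
FV = $4,000.00 × 1.6650735
FV = $6,660.29

FV = PV × (1 + r)^t = $6,660.29


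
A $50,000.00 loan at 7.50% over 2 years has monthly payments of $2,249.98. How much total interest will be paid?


Total paid over the life of the loan = PMT × n.
Total paid = $2,249.98 × 24 = $53,999.52
Total interest = total paid − principal = $53,999.52 − $50,000.00 = $3,999.52

Total interest = (PMT × n) - PV = $3,999.52


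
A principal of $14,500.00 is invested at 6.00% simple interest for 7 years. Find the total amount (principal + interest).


Total amount formula: A = P(1 + rt) = P + P·r·t
Interest: I = P × r × t = $14,500.00 × 0.06 × 7 = $6,090.00
A = P + I = $14,500.00 + $6,090.00 = $20,590.00

A = P + I = P(1 + rt) = $20,590.00


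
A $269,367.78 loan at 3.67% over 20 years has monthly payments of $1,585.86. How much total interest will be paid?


Total paid over the life of the loan = PMT × n.
Total paid = $1,585.86 × 240 = $380,606.40
Total interest = total paid − principal = $380,606.40 − $269,367.78 = $111,238.62

Total interest = (PMT × n) - PV = $111,238.62


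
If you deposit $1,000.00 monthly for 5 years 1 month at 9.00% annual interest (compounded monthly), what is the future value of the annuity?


Future value of an ordinary annuity: FV = PMT × ((1 + r)^n − 1) / r
Monthly rate r = 0.09/12 = 0.0075, n = 61
FV = $1,000.00 × ((1 + 0.09/12)^61 − 1) / (0.09/12)
FV = $1,000.00 × 76.989818
FV = $76,989.82

FV = PMT × ((1+r)^n - 1)/r = $76,989.82


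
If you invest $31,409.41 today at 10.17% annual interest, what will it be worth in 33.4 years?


Future value formula: FV = PV × (1 + r)^t
FV = $31,409.41 × (1 + 0.1017)^33.4
FV = $31,409.41 × 25.4048053
FV = $797,949.95

FV = PV × (1 + r)^t = $797,949.95


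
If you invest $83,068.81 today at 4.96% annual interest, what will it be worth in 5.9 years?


Future value formula: FV = PV × (1 + r)^t
FV = $83,068.81 × (1 + 0.0496)^5.9
FV = $83,068.81 × 1.3305786
FV = $110,529.58

FV = PV × (1 + r)^t = $110,529.58


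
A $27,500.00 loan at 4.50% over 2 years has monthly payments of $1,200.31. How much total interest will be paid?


Total paid over the life of the loan = PMT × n.
Total paid = $1,200.31 × 24 = $28,807.44
Total interest = total paid − principal = $28,807.44 − $27,500.00 = $1,307.44

Total interest = (PMT × n) - PV = $1,307.44


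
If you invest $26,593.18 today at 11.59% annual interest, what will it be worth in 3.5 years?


Future value formula: FV = PV × (1 + r)^t
FV = $26,593.18 × (1 + 0.1159)^3.5
FV = $26,593.18 × 1.467873
FV = $39,035.41

FV = PV × (1 + r)^t = $39,035.41


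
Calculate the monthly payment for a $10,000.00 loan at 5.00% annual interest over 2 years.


Loan payment formula: PMT = PV × r / (1 − (1 + r)^(−n))
Monthly rate r = 0.05/12 ≈ 0.00416667, n = 24 months
Denominator: 1 − (1 + 0.05/12)^(−24) = 0.094975
PMT = $10,000.00 × (0.05/12) / 0.094975
PMT = $438.71 per month

PMT = PV × r / (1-(1+r)^(-n)) = $438.71/month


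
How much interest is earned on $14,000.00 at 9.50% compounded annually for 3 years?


Compound interest earned = final amount − principal.
A = P(1 + r/n)^(nt) = $14,000.00 × (1 + 0.095/1)^(1 × 3) = $18,381.05
Interest = A − P = $18,381.05 − $14,000.00 = $4,381.05

Interest = A - P = $4,381.05


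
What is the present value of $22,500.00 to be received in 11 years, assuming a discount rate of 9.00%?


Present value formula: PV = FV / (1 + r)^t
PV = $22,500.00 / (1 + 0.09)^11
PV = $22,500.00 / 2.580426
PV = $8,719.49

PV = FV / (1 + r)^t = $8,719.49


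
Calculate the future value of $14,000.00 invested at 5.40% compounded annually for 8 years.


Compound interest formula: A = P(1 + r/n)^(nt)
A = $14,000.00 × (1 + 0.054/1)^(1 × 8)
Growth factor: (1 + 0.054/1)^8 = 1.523088
A = $14,000.00 × 1.523088
A = $21,323.23

A = P(1 + r/n)^(nt) = $21,323.23


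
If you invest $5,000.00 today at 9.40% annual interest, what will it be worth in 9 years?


Future value formula: FV = PV × (1 + r)^t
FV = $5,000.00 × (1 + 0.094)^9
FV = $5,000.00 × 2.244688
FV = $11,223.44

FV = PV × (1 + r)^t = $11,223.44


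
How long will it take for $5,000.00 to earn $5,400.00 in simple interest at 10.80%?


Rearrange the simple interest formula for t:
I = P × r × t  ⇒  t = I / (P × r)
t = $5,400.00 / ($5,000.00 × 0.108)
t = 10

t = I/(P×r) = 10 years


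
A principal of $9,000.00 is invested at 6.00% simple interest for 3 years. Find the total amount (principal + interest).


Total amount formula: A = P(1 + rt) = P + P·r·t
Interest: I = P × r × t = $9,000.00 × 0.06 × 3 = $1,620.00
A = P + I = $9,000.00 + $1,620.00 = $10,620.00

A = P + I = P(1 + rt) = $10,620.00


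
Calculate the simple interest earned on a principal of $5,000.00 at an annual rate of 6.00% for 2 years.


Simple interest formula: I = P × r × t
I = $5,000.00 × 0.06 × 2
I = $600.00

I = P × r × t = $600.00


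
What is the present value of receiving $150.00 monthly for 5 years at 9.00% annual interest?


Present value of an ordinary annuity: PV = PMT × (1 − (1 + r)^(−n)) / r
Monthly rate r = 0.09/12 = 0.0075, n = 60
PV = $150.00 × (1 − (1 + 0.09/12)^(−60)) / (0.09/12)
PV = $150.00 × 48.173374
PV = $7,226.01

PV = PMT × (1-(1+r)^(-n))/r = $7,226.01


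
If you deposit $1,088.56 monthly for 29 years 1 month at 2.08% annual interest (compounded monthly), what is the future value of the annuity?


Future value of an ordinary annuity: FV = PMT × ((1 + r)^n − 1) / r
Monthly rate r = 0.0208/12 ≈ 0.00173333, n = 349
FV = $1,088.56 × ((1 + 0.0208/12)^349 − 1) / (0.0208/12)
FV = $1,088.56 × 478.945080
FV = $521,360.46

FV = PMT × ((1+r)^n - 1)/r = $521,360.46


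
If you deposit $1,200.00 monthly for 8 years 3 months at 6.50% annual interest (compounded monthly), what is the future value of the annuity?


Future value of an ordinary annuity: FV = PMT × ((1 + r)^n − 1) / r
Monthly rate r = 0.065/12 ≈ 0.00541667, n = 99
FV = $1,200.00 × ((1 + 0.065/12)^99 − 1) / (0.065/12)
FV = $1,200.00 × 130.543699
FV = $156,652.44

FV = PMT × ((1+r)^n - 1)/r = $156,652.44


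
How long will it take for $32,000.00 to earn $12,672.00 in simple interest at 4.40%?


Rearrange the simple interest formula for t:
I = P × r × t  ⇒  t = I / (P × r)
t = $12,672.00 / ($32,000.00 × 0.044)
t = 9

t = I/(P×r) = 9 years


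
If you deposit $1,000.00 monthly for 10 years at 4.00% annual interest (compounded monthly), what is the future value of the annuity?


Future value of an ordinary annuity: FV = PMT × ((1 + r)^n − 1) / r
Monthly rate r = 0.04/12 ≈ 0.00333333, n = 120
FV = $1,000.00 × ((1 + 0.04/12)^120 − 1) / (0.04/12)
FV = $1,000.00 × 147.2498047
FV = $147,249.80

FV = PMT × ((1+r)^n - 1)/r = $147,249.80


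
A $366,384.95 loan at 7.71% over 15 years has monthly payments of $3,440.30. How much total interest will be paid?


Total paid over the life of the loan = PMT × n.
Total paid = $3,440.30 × 180 = $619,254.00
Total interest = total paid − principal = $619,254.00 − $366,384.95 = $252,869.05

Total interest = (PMT × n) - PV = $252,869.05


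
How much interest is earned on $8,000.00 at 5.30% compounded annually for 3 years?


Compound interest earned = final amount − principal.
A = P(1 + r/n)^(nt) = $8,000.00 × (1 + 0.053/1)^(1 × 3) = $9,340.61
Interest = A − P = $9,340.61 − $8,000.00 = $1,340.61

Interest = A - P = $1,340.61


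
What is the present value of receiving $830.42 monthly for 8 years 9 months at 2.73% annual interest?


Present value of an ordinary annuity: PV = PMT × (1 − (1 + r)^(−n)) / r
Monthly rate r = 0.0273/12 = 0.002275, n = 105
PV = $830.42 × (1 − (1 + 0.0273/12)^(−105)) / (0.0273/12)
PV = $830.42 × 93.306812
PV = $77,483.84

PV = PMT × (1-(1+r)^(-n))/r = $77,483.84


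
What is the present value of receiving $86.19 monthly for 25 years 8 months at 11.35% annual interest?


Present value of an ordinary annuity: PV = PMT × (1 − (1 + r)^(−n)) / r
Monthly rate r = 0.1135/12 ≈ 0.00945833, n = 308
PV = $86.19 × (1 − (1 + 0.1135/12)^(−308)) / (0.1135/12)
PV = $86.19 × 99.906391
PV = $8,610.93

PV = PMT × (1-(1+r)^(-n))/r = $8,610.93


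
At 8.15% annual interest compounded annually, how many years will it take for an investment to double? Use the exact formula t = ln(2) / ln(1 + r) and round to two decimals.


Doubling condition: (1 + r)^t = 2
Take ln of both sides: t × ln(1 + r) = ln(2)
t = ln(2) / ln(1 + r)
t = 0.693147 / 0.078349
t = 8.85

t = ln(2) / ln(1 + r) = 8.85 years


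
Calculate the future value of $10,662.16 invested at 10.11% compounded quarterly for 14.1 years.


Compound interest formula: A = P(1 + r/n)^(nt)
A = $10,662.16 × (1 + 0.1011/4)^(4 × 14.1)
Growth factor: (1 + 0.1011/4)^56.4 = 4.086926
A = $10,662.16 × 4.086926
A = $43,575.46

A = P(1 + r/n)^(nt) = $43,575.46


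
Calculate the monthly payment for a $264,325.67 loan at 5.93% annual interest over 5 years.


Loan payment formula: PMT = PV × r / (1 − (1 + r)^(−n))
Monthly rate r = 0.0593/12 ≈ 0.00494167, n = 60 months
Denominator: 1 − (1 + 0.0593/12)^(−60) = 0.256041
PMT = $264,325.67 × (0.0593/12) / 0.256041
PMT = $5,101.56 per month

PMT = PV × r / (1-(1+r)^(-n)) = $5,101.56/month


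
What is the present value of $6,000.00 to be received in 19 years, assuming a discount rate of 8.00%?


Present value formula: PV = FV / (1 + r)^t
PV = $6,000.00 / (1 + 0.08)^19
PV = $6,000.00 / 4.315701
PV = $1,390.27

PV = FV / (1 + r)^t = $1,390.27


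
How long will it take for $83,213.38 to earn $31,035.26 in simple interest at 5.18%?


Rearrange the simple interest formula for t:
I = P × r × t  ⇒  t = I / (P × r)
t = $31,035.26 / ($83,213.38 × 0.0518)
t = 7.2

t = I/(P×r) = 7.2 years


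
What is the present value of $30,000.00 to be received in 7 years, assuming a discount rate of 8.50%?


Present value formula: PV = FV / (1 + r)^t
PV = $30,000.00 / (1 + 0.085)^7
PV = $30,000.00 / 1.770142
PV = $16,947.79

PV = FV / (1 + r)^t = $16,947.79


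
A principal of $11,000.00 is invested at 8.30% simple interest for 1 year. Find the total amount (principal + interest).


Total amount formula: A = P(1 + rt) = P + P·r·t
Interest: I = P × r × t = $11,000.00 × 0.083 × 1 = $913.00
A = P + I = $11,000.00 + $913.00 = $11,913.00

A = P + I = P(1 + rt) = $11,913.00


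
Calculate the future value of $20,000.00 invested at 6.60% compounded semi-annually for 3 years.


Compound interest formula: A = P(1 + r/n)^(nt)
A = $20,000.00 × (1 + 0.066/2)^(2 × 3)
Growth factor: (1 + 0.066/2)^6 = 1.215072
A = $20,000.00 × 1.215072
A = $24,301.44

A = P(1 + r/n)^(nt) = $24,301.44


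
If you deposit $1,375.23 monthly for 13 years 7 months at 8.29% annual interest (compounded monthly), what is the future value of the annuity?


Future value of an ordinary annuity: FV = PMT × ((1 + r)^n − 1) / r
Monthly rate r = 0.0829/12 ≈ 0.00690833, n = 163
FV = $1,375.23 × ((1 + 0.0829/12)^163 − 1) / (0.0829/12)
FV = $1,375.23 × 299.864371
FV = $412,382.48

FV = PMT × ((1+r)^n - 1)/r = $412,382.48


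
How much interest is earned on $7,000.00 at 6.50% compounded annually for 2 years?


Compound interest earned = final amount − principal.
A = P(1 + r/n)^(nt) = $7,000.00 × (1 + 0.065/1)^(1 × 2) = $7,939.57
Interest = A − P = $7,939.57 − $7,000.00 = $939.57

Interest = A - P = $939.57


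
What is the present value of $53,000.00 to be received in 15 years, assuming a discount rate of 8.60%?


Present value formula: PV = FV / (1 + r)^t
PV = $53,000.00 / (1 + 0.086)^15
PV = $53,000.00 / 3.447048
PV = $15,375.47

PV = FV / (1 + r)^t = $15,375.47


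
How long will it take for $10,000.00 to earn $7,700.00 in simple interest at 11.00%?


Rearrange the simple interest formula for t:
I = P × r × t  ⇒  t = I / (P × r)
t = $7,700.00 / ($10,000.00 × 0.11)
t = 7

t = I/(P×r) = 7 years


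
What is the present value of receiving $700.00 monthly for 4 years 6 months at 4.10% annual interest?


Present value of an ordinary annuity: PV = PMT × (1 − (1 + r)^(−n)) / r
Monthly rate r = 0.041/12 ≈ 0.00341667, n = 54
PV = $700.00 × (1 − (1 + 0.041/12)^(−54)) / (0.041/12)
PV = $700.00 × 49.234692
PV = $34,464.28

PV = PMT × (1-(1+r)^(-n))/r = $34,464.28


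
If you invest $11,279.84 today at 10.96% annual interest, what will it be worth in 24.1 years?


Future value formula: FV = PV × (1 + r)^t
FV = $11,279.84 × (1 + 0.1096)^24.1
FV = $11,279.84 × 12.260591
FV = $138,297.50

FV = PV × (1 + r)^t = $138,297.50


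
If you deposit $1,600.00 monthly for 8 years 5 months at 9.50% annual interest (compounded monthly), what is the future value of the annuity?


Future value of an ordinary annuity: FV = PMT × ((1 + r)^n − 1) / r
Monthly rate r = 0.095/12 ≈ 0.00791667, n = 101
FV = $1,600.00 × ((1 + 0.095/12)^101 − 1) / (0.095/12)
FV = $1,600.00 × 153.804736
FV = $246,087.58

FV = PMT × ((1+r)^n - 1)/r = $246,087.58


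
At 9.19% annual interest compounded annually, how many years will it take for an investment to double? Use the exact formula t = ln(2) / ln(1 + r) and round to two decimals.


Doubling condition: (1 + r)^t = 2
Take ln of both sides: t × ln(1 + r) = ln(2)
t = ln(2) / ln(1 + r)
t = 0.693147 / 0.087919
t = 7.88

t = ln(2) / ln(1 + r) = 7.88 years


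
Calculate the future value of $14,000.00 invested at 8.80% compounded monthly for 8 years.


Compound interest formula: A = P(1 + r/n)^(nt)
A = $14,000.00 × (1 + 0.088/12)^(12 × 8)
Growth factor: (1 + 0.088/12)^96 = 2.016637
A = $14,000.00 × 2.016637
A = $28,232.92

A = P(1 + r/n)^(nt) = $28,232.92


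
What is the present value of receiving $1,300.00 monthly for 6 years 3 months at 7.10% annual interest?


Present value of an ordinary annuity: PV = PMT × (1 − (1 + r)^(−n)) / r
Monthly rate r = 0.071/12 ≈ 0.00591667, n = 75
PV = $1,300.00 × (1 − (1 + 0.071/12)^(−75)) / (0.071/12)
PV = $1,300.00 × 60.428392
PV = $78,556.91

PV = PMT × (1-(1+r)^(-n))/r = $78,556.91


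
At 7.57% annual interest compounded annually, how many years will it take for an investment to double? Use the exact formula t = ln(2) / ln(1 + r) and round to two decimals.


Doubling condition: (1 + r)^t = 2
Take ln of both sides: t × ln(1 + r) = ln(2)
t = ln(2) / ln(1 + r)
t = 0.693147 / 0.072972
t = 9.50

t = ln(2) / ln(1 + r) = 9.50 years


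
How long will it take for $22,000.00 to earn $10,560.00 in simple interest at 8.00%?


Rearrange the simple interest formula for t:
I = P × r × t  ⇒  t = I / (P × r)
t = $10,560.00 / ($22,000.00 × 0.08)
t = 6

t = I/(P×r) = 6 years


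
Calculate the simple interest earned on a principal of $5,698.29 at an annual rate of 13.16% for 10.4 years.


Simple interest formula: I = P × r × t
I = $5,698.29 × 0.1316 × 10.4
I = $7,798.91

I = P × r × t = $7,798.91


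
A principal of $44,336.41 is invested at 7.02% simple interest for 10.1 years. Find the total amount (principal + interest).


Total amount formula: A = P(1 + rt) = P + P·r·t
Interest: I = P × r × t = $44,336.41 × 0.0702 × 10.1 = $31,435.40
A = P + I = $44,336.41 + $31,435.40 = $75,771.81

A = P + I = P(1 + rt) = $75,771.81


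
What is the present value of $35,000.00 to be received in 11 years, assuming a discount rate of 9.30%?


Present value formula: PV = FV / (1 + r)^t
PV = $35,000.00 / (1 + 0.093)^11
PV = $35,000.00 / 2.659633
PV = $13,159.71

PV = FV / (1 + r)^t = $13,159.71


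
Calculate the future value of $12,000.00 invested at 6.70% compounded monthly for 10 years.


Compound interest formula: A = P(1 + r/n)^(nt)
A = $12,000.00 × (1 + 0.067/12)^(12 × 10)
Growth factor: (1 + 0.067/12)^120 = 1.950599
A = $12,000.00 × 1.950599
A = $23,407.19

A = P(1 + r/n)^(nt) = $23,407.19


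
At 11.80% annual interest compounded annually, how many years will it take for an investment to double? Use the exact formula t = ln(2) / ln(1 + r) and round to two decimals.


Doubling condition: (1 + r)^t = 2
Take ln of both sides: t × ln(1 + r) = ln(2)
t = ln(2) / ln(1 + r)
t = 0.693147 / 0.111541
t = 6.21

t = ln(2) / ln(1 + r) = 6.21 years


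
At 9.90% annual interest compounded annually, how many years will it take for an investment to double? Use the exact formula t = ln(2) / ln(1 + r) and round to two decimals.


Doubling condition: (1 + r)^t = 2
Take ln of both sides: t × ln(1 + r) = ln(2)
t = ln(2) / ln(1 + r)
t = 0.693147 / 0.094401
t = 7.34

t = ln(2) / ln(1 + r) = 7.34 years


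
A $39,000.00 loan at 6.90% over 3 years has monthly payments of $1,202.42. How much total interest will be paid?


Total paid over the life of the loan = PMT × n.
Total paid = $1,202.42 × 36 = $43,287.12
Total interest = total paid − principal = $43,287.12 − $39,000.00 = $4,287.12

Total interest = (PMT × n) - PV = $4,287.12


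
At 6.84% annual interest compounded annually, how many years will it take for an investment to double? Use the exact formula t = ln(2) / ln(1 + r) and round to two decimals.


Doubling condition: (1 + r)^t = 2
Take ln of both sides: t × ln(1 + r) = ln(2)
t = ln(2) / ln(1 + r)
t = 0.693147 / 0.066162
t = 10.48

t = ln(2) / ln(1 + r) = 10.48 years


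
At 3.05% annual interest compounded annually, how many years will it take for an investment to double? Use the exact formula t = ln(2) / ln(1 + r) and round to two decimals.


Doubling condition: (1 + r)^t = 2
Take ln of both sides: t × ln(1 + r) = ln(2)
t = ln(2) / ln(1 + r)
t = 0.693147 / 0.030044
t = 23.07

t = ln(2) / ln(1 + r) = 23.07 years


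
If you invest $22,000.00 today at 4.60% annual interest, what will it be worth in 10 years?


Future value formula: FV = PV × (1 + r)^t
FV = $22,000.00 × (1 + 0.046)^10
FV = $22,000.00 × 1.5678945
FV = $34,493.68

FV = PV × (1 + r)^t = $34,493.68


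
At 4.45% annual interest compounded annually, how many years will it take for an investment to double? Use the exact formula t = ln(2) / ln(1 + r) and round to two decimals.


Doubling condition: (1 + r)^t = 2
Take ln of both sides: t × ln(1 + r) = ln(2)
t = ln(2) / ln(1 + r)
t = 0.693147 / 0.043538
t = 15.92

t = ln(2) / ln(1 + r) = 15.92 years


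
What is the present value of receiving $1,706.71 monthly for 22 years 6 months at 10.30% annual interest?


Present value of an ordinary annuity: PV = PMT × (1 − (1 + r)^(−n)) / r
Monthly rate r = 0.103/12 ≈ 0.00858333, n = 270
PV = $1,706.71 × (1 − (1 + 0.103/12)^(−270)) / (0.103/12)
PV = $1,706.71 × 104.912772
PV = $179,055.68

PV = PMT × (1-(1+r)^(-n))/r = $179,055.68


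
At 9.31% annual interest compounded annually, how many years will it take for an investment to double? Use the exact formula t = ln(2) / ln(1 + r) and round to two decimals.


Doubling condition: (1 + r)^t = 2
Take ln of both sides: t × ln(1 + r) = ln(2)
t = ln(2) / ln(1 + r)
t = 0.693147 / 0.089018
t = 7.79

t = ln(2) / ln(1 + r) = 7.79 years


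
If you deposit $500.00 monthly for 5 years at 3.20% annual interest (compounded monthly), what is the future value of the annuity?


Future value of an ordinary annuity: FV = PMT × ((1 + r)^n − 1) / r
Monthly rate r = 0.032/12 ≈ 0.00266667, n = 60
FV = $500.00 × ((1 + 0.032/12)^60 − 1) / (0.032/12)
FV = $500.00 × 64.972872
FV = $32,486.44

FV = PMT × ((1+r)^n - 1)/r = $32,486.44


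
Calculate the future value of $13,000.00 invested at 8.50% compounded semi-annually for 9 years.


Compound interest formula: A = P(1 + r/n)^(nt)
A = $13,000.00 × (1 + 0.085/2)^(2 × 9)
Growth factor: (1 + 0.085/2)^18 = 2.115286
A = $13,000.00 × 2.115286
A = $27,498.72

A = P(1 + r/n)^(nt) = $27,498.72


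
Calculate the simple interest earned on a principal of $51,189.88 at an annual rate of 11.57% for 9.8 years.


Simple interest formula: I = P × r × t
I = $51,189.88 × 0.1157 × 9.8
I = $58,042.16

I = P × r × t = $58,042.16


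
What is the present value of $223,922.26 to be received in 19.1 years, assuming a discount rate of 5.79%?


Present value formula: PV = FV / (1 + r)^t
PV = $223,922.26 / (1 + 0.0579)^19.1
PV = $223,922.26 / 2.9301657
PV = $76,419.66

PV = FV / (1 + r)^t = $76,419.66


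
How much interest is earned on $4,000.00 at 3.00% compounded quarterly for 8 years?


Compound interest earned = final amount − principal.
A = P(1 + r/n)^(nt) = $4,000.00 × (1 + 0.03/4)^(4 × 8) = $5,080.44
Interest = A − P = $5,080.44 − $4,000.00 = $1,080.44

Interest = A - P = $1,080.44


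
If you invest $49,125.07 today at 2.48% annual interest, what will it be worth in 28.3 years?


Future value formula: FV = PV × (1 + r)^t
FV = $49,125.07 × (1 + 0.0248)^28.3
FV = $49,125.07 × 2.0002625
FV = $98,263.04

FV = PV × (1 + r)^t = $98,263.04


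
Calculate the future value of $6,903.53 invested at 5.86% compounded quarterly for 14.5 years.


Compound interest formula: A = P(1 + r/n)^(nt)
A = $6,903.53 × (1 + 0.0586/4)^(4 × 14.5)
Growth factor: (1 + 0.0586/4)^58 = 2.324572
A = $6,903.53 × 2.324572
A = $16,047.75

A = P(1 + r/n)^(nt) = $16,047.75


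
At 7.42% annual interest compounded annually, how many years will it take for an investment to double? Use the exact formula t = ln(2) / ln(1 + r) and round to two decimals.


Doubling condition: (1 + r)^t = 2
Take ln of both sides: t × ln(1 + r) = ln(2)
t = ln(2) / ln(1 + r)
t = 0.693147 / 0.071576
t = 9.68

t = ln(2) / ln(1 + r) = 9.68 years


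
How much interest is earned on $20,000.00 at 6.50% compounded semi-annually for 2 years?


Compound interest earned = final amount − principal.
A = P(1 + r/n)^(nt) = $20,000.00 × (1 + 0.065/2)^(2 × 2) = $22,729.52
Interest = A − P = $22,729.52 − $20,000.00 = $2,729.52

Interest = A - P = $2,729.52


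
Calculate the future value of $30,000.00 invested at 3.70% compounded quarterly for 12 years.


Compound interest formula: A = P(1 + r/n)^(nt)
A = $30,000.00 × (1 + 0.037/4)^(4 × 12)
Growth factor: (1 + 0.037/4)^48 = 1.555752
A = $30,000.00 × 1.555752
A = $46,672.56

A = P(1 + r/n)^(nt) = $46,672.56


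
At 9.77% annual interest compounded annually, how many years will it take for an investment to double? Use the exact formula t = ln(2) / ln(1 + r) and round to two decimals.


Doubling condition: (1 + r)^t = 2
Take ln of both sides: t × ln(1 + r) = ln(2)
t = ln(2) / ln(1 + r)
t = 0.693147 / 0.093217
t = 7.44

t = ln(2) / ln(1 + r) = 7.44 years


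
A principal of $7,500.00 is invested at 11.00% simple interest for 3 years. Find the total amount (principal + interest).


Total amount formula: A = P(1 + rt) = P + P·r·t
Interest: I = P × r × t = $7,500.00 × 0.11 × 3 = $2,475.00
A = P + I = $7,500.00 + $2,475.00 = $9,975.00

A = P + I = P(1 + rt) = $9,975.00


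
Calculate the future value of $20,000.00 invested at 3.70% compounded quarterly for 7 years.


Compound interest formula: A = P(1 + r/n)^(nt)
A = $20,000.00 × (1 + 0.037/4)^(4 × 7)
Growth factor: (1 + 0.037/4)^28 = 1.294092
A = $20,000.00 × 1.294092
A = $25,881.84

A = P(1 + r/n)^(nt) = $25,881.84


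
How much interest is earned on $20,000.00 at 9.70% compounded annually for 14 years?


Compound interest earned = final amount − principal.
A = P(1 + r/n)^(nt) = $20,000.00 × (1 + 0.097/1)^(1 × 14) = $73,100.91
Interest = A − P = $73,100.91 − $20,000.00 = $53,100.91

Interest = A - P = $53,100.91


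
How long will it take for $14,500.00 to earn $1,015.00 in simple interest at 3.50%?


Rearrange the simple interest formula for t:
I = P × r × t  ⇒  t = I / (P × r)
t = $1,015.00 / ($14,500.00 × 0.035)
t = 2

t = I/(P×r) = 2 years


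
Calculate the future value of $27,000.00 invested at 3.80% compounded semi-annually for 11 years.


Compound interest formula: A = P(1 + r/n)^(nt)
A = $27,000.00 × (1 + 0.038/2)^(2 × 11)
Growth factor: (1 + 0.038/2)^22 = 1.512976
A = $27,000.00 × 1.512976
A = $40,850.35

A = P(1 + r/n)^(nt) = $40,850.35
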